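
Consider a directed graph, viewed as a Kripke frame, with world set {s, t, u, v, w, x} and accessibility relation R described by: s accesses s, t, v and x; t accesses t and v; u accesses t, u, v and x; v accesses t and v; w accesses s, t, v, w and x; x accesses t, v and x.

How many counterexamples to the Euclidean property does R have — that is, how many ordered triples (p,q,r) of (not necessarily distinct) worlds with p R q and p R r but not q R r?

Enumerating: (s,t,s), (s,t,x), (s,v,s), (s,v,x), (s,x,s), (u,t,u), (u,t,x), (u,v,u), (u,v,x), (u,x,u), (w,s,w), (w,t,s), … and 9 more.
Total: 21.

21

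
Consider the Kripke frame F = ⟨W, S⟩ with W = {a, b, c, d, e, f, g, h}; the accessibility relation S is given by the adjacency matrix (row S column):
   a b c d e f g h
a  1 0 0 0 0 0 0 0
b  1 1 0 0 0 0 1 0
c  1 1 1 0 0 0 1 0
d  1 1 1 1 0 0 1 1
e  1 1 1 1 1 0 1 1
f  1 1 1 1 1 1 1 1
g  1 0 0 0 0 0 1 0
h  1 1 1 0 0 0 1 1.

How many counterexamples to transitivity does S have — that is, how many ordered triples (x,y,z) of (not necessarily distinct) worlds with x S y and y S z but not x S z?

0

S is transitive; there are no such tuples.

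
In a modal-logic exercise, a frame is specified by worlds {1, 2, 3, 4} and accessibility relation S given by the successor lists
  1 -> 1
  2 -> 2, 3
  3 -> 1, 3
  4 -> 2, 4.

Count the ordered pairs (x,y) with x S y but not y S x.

Enumerating: (2,3), (3,1), (4,2).

3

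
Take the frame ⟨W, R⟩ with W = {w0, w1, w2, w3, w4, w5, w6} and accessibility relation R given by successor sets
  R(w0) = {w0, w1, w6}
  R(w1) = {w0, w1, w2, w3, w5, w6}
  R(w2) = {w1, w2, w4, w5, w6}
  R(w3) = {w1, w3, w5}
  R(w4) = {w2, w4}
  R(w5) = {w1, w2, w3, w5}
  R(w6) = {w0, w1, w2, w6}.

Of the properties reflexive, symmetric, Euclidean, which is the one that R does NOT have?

Reflexive: yes — every world is R-related to itself.
Symmetric: yes — every pair in R has its reverse in R.
Euclidean: no — w1 R w0 and w1 R w2, but not w0 R w2.
Only Euclidean fails.

Euclidean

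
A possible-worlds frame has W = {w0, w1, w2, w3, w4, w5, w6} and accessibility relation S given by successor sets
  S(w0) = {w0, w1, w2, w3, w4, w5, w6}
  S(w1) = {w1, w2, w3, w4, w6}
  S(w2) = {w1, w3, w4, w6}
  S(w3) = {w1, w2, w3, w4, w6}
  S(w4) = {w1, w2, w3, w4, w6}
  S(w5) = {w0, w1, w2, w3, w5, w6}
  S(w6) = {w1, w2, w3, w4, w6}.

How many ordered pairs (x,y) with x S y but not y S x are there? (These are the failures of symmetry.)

9

Enumerating: (w0,w1), (w0,w2), (w0,w3), (w0,w4), (w0,w6), (w5,w1), (w5,w2), (w5,w3), (w5,w6).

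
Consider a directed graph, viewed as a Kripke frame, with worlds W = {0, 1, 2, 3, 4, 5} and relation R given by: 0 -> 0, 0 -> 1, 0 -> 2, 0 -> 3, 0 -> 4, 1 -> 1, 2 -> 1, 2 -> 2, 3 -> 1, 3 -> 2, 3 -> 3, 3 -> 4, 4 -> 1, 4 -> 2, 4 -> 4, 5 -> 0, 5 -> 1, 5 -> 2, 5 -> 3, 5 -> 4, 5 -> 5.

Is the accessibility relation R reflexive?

Yes

Reflexive: yes — every world is R-related to itself.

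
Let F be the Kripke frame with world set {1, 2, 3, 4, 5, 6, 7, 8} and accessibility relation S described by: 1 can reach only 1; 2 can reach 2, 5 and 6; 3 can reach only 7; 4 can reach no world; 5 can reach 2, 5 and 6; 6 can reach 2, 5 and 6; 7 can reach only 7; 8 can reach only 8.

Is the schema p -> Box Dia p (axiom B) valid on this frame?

By correspondence theory, B is valid on a frame iff S is symmetric.
Symmetric: no — 3 S 7 but not 7 S 3.

No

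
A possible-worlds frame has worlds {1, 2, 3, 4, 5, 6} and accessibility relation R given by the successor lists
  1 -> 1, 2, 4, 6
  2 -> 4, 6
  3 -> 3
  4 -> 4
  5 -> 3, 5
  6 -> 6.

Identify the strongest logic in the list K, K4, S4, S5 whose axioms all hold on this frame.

Transitive (axiom 4): yes — every two-step R-path is closed by a direct edge.
Reflexive (axiom T): no — 2 is not related to itself.
Euclidean (axiom 5): no — 1 R 4 and 1 R 2, but not 4 R 2.
So F validates K, K4; S4 would additionally require R to be reflexive. The strongest is K4.

K4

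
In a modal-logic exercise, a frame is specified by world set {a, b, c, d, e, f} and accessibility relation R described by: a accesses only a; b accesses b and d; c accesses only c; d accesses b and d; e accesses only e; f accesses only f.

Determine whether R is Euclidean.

Euclidean: yes — any two successors of a common world are R-related.

Yes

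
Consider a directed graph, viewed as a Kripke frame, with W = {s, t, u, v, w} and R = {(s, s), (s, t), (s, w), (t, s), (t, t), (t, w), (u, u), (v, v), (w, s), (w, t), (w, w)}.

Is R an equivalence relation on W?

Yes

Reflexive: yes — every world is R-related to itself.
Symmetric: yes — every pair in R has its reverse in R.
Transitive: yes — every two-step R-path is closed by a direct edge.
So R is an equivalence relation.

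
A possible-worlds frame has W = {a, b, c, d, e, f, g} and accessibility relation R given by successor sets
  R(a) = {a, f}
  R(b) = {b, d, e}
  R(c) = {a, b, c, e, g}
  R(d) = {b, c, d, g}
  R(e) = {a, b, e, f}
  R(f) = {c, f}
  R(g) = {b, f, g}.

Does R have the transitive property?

No

Transitive: no — a R f and f R c, but not a R c.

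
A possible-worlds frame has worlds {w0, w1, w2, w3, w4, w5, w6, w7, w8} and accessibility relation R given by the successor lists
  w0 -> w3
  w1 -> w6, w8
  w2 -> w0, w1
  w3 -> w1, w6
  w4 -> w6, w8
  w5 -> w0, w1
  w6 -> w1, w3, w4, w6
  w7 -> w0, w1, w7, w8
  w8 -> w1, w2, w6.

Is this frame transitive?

No

Transitive: no — w0 R w3 and w3 R w1, but not w0 R w1.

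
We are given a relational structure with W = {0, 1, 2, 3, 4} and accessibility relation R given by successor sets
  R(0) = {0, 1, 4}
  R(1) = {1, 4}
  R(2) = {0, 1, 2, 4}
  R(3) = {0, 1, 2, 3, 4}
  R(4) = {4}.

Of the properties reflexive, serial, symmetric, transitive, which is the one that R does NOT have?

symmetric

Reflexive: yes — every world is R-related to itself.
Serial: yes — every world has a successor (e.g. 0 R 0).
Symmetric: no — 0 R 1 but not 1 R 0.
Transitive: yes — every two-step R-path is closed by a direct edge.
Only symmetric fails.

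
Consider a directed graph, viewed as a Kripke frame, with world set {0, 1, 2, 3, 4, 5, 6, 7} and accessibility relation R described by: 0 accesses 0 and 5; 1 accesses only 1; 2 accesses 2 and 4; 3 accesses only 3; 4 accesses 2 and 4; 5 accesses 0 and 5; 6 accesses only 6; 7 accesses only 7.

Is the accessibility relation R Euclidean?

Euclidean: yes — any two successors of a common world are R-related.

Yes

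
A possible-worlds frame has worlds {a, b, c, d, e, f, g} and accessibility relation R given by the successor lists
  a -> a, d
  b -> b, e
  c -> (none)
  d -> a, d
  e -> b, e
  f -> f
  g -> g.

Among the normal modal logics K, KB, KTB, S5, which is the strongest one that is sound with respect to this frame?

KB

Symmetric (axiom B): yes — every pair in R has its reverse in R.
Reflexive (axiom T): no — c is not related to itself.
Euclidean (axiom 5): yes — any two successors of a common world are R-related.
So F validates K, KB; KTB would additionally require R to be reflexive. The strongest is KB.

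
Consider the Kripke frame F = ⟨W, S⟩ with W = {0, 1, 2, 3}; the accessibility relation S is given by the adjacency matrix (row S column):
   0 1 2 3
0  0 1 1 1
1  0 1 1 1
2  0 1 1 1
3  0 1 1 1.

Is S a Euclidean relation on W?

Euclidean: yes — any two successors of a common world are S-related.

Yes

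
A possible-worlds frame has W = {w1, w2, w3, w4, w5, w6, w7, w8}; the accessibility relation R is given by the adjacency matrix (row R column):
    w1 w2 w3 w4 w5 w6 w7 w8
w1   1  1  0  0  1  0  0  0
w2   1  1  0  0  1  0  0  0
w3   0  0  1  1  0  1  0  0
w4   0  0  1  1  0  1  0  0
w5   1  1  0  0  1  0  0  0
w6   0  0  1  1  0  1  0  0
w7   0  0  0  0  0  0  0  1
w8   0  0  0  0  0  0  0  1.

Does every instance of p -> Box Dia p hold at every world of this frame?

No

By correspondence theory, B is valid on a frame iff R is symmetric.
Symmetric: no — w7 R w8 but not w8 R w7.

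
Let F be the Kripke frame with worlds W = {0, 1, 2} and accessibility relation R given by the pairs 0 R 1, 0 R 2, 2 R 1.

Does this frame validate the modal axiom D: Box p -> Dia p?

By correspondence theory, D is valid on a frame iff R is serial.
Serial: no — 1 has no R-successor.

No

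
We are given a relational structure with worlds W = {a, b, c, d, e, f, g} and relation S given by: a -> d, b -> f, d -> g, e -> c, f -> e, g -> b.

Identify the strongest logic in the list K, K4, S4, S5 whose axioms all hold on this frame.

Transitive (axiom 4): no — a S d and d S g, but not a S g.
Reflexive (axiom T): no — a is not related to itself.
Euclidean (axiom 5): no — a S d and a S d, but not d S d.
So F validates K; K4 would additionally require S to be transitive. The strongest is K.

K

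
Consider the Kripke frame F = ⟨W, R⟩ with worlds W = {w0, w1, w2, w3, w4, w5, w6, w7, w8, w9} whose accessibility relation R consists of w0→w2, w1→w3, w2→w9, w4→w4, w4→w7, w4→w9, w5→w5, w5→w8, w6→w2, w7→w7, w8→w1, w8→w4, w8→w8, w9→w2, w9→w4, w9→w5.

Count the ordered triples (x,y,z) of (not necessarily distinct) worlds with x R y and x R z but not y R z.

Enumerating: (w0,w2,w2), (w1,w3,w3), (w2,w9,w9), (w4,w7,w4), (w4,w7,w9), (w4,w9,w7), (w4,w9,w9), (w5,w8,w5), (w6,w2,w2), (w8,w1,w1), (w8,w1,w4), (w8,w1,w8), … and 9 more.
Total: 21.

21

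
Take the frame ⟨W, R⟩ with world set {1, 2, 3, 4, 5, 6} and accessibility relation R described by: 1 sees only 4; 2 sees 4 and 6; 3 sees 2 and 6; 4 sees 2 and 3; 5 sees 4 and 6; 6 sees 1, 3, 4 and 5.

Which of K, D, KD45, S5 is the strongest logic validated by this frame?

D

Serial (axiom D): yes — every world has a successor (e.g. 1 R 4).
Euclidean (axiom 5): no — 2 R 4 and 2 R 6, but not 4 R 6.
Transitive (axiom 4): no — 1 R 4 and 4 R 2, but not 1 R 2.
Reflexive (axiom T): no — 1 is not related to itself.
So F validates K, D; KD45 would additionally require R to be Euclidean and transitive. The strongest is D.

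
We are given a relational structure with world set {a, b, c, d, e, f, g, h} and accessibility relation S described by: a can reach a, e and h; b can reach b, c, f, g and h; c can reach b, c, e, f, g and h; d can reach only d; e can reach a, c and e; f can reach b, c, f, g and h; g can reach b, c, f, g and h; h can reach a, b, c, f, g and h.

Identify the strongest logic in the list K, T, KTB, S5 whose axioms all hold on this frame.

KTB

Reflexive (axiom T): yes — every world is S-related to itself.
Symmetric (axiom B): yes — every pair in S has its reverse in S.
Euclidean (axiom 5): no — a S e and a S h, but not e S h.
So F validates K, T, KTB; S5 would additionally require S to be Euclidean. The strongest is KTB.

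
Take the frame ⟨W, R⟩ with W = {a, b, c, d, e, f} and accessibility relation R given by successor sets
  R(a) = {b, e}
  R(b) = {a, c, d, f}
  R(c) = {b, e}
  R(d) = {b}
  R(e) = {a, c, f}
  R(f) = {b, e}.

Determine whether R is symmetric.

Symmetric: yes — every pair in R has its reverse in R.

Yes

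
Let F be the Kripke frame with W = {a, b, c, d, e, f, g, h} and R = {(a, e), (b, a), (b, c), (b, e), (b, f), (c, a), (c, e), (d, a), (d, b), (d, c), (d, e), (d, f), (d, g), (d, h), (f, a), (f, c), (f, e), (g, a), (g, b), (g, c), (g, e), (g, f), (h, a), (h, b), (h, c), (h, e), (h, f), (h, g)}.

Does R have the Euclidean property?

No

Euclidean: no — b R a and b R c, but not a R c.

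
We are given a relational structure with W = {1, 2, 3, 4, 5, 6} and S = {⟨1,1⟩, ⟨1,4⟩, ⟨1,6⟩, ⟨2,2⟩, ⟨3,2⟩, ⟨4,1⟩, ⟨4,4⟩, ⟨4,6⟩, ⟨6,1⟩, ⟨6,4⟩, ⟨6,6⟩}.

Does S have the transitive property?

Transitive: yes — every two-step S-path is closed by a direct edge.

Yes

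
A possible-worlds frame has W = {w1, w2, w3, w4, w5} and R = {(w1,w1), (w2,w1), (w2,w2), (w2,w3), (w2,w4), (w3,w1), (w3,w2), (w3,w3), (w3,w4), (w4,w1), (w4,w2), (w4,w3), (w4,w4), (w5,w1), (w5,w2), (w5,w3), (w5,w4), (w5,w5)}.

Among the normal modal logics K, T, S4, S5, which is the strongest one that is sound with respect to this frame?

S4

Reflexive (axiom T): yes — every world is R-related to itself.
Transitive (axiom 4): yes — every two-step R-path is closed by a direct edge.
Euclidean (axiom 5): no — w2 R w1 and w2 R w3, but not w1 R w3.
So F validates K, T, S4; S5 would additionally require R to be Euclidean. The strongest is S4.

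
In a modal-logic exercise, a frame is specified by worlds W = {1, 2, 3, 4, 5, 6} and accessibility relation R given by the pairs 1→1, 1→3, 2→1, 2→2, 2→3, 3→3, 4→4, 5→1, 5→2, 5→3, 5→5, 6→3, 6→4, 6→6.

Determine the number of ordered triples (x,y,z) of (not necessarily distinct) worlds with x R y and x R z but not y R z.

14

Enumerating: (1,3,1), (2,1,2), (2,3,1), (2,3,2), (5,1,2), (5,1,5), (5,2,5), (5,3,1), (5,3,2), (5,3,5), (6,3,4), (6,3,6), (6,4,3), (6,4,6).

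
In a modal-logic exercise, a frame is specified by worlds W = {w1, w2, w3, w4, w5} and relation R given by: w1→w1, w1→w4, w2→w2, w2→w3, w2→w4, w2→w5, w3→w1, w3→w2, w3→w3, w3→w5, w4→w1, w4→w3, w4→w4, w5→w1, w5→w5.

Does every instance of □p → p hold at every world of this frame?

Yes

Axiom T corresponds to the accessibility relation being reflexive.
Reflexive: yes — every world is R-related to itself.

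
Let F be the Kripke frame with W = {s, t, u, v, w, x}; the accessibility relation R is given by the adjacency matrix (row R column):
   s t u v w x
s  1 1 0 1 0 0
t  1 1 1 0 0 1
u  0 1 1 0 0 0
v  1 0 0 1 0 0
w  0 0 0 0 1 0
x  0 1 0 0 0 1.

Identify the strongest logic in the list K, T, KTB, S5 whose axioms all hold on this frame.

Reflexive (axiom T): yes — every world is R-related to itself.
Symmetric (axiom B): yes — every pair in R has its reverse in R.
Euclidean (axiom 5): no — s R t and s R v, but not t R v.
So F validates K, T, KTB; S5 would additionally require R to be Euclidean. The strongest is KTB.

KTB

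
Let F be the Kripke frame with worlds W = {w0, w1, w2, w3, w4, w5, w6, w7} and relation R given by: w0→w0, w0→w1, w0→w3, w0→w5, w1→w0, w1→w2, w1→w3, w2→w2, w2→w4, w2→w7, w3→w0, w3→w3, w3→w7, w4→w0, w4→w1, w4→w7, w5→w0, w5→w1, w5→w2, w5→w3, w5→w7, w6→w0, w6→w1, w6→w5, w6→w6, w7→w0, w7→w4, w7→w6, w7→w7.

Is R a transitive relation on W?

No

Transitive: no — w0 R w1 and w1 R w2, but not w0 R w2.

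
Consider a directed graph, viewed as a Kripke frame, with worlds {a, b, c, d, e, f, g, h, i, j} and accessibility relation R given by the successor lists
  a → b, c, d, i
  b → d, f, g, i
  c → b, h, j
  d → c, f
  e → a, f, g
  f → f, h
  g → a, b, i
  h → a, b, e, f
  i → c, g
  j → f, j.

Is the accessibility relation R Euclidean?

No

Euclidean: no — a R b and a R c, but not b R c.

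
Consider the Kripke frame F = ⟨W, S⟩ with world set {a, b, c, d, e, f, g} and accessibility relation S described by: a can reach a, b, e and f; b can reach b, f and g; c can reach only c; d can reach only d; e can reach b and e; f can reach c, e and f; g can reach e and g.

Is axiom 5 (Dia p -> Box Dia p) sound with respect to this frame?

Axiom 5 corresponds to the accessibility relation being Euclidean.
Euclidean: no — a S b and a S e, but not b S e.

No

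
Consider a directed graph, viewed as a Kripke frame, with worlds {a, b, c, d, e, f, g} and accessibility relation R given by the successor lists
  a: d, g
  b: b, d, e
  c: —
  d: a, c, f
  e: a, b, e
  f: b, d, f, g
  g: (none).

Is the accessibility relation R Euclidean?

No

Euclidean: no — a R d and a R g, but not d R g.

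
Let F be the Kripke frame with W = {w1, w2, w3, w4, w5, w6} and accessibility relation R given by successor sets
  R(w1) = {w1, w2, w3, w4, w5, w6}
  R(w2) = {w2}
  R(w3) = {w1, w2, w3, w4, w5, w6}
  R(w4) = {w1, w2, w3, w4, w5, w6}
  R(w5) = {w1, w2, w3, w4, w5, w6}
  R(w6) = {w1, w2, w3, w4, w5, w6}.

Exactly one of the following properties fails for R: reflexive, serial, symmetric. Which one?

Reflexive: yes — every world is R-related to itself.
Serial: yes — every world has a successor (e.g. w1 R w1).
Symmetric: no — w1 R w2 but not w2 R w1.
Only symmetric fails.

symmetric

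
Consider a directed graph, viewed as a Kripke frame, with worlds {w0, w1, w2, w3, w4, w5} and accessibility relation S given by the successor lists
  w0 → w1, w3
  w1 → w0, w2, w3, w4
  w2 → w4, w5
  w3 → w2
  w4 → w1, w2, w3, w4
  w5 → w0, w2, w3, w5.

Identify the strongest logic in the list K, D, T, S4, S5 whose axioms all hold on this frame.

D

Serial (axiom D): yes — every world has a successor (e.g. w0 S w1).
Reflexive (axiom T): no — w0 is not related to itself.
Transitive (axiom 4): no — w0 S w1 and w1 S w2, but not w0 S w2.
Euclidean (axiom 5): no — w0 S w3 and w0 S w1, but not w3 S w1.
So F validates K, D; T would additionally require S to be reflexive. The strongest is D.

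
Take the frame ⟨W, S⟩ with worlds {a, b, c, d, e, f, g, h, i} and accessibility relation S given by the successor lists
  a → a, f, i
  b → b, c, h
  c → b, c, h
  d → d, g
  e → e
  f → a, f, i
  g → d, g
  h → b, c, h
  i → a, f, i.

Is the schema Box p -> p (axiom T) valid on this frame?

Yes

Axiom T corresponds to the accessibility relation being reflexive.
Reflexive: yes — every world is S-related to itself.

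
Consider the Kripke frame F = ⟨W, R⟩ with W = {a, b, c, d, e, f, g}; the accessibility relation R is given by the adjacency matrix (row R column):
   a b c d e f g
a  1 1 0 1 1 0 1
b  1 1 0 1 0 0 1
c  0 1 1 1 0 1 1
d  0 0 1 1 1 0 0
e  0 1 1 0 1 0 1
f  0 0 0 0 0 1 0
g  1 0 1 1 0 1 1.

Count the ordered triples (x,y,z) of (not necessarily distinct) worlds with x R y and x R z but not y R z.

Enumerating: (a,b,e), (a,d,a), (a,d,b), (a,d,g), (a,e,a), (a,e,d), (a,g,b), (a,g,e), (b,d,a), (b,d,b), (b,d,g), (b,g,b), … and 27 more.
Total: 39.

39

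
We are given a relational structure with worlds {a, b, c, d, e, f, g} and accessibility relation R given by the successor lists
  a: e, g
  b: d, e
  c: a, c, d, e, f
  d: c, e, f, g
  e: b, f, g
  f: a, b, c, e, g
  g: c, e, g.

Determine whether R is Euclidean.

No

Euclidean: no — b R e and b R d, but not e R d.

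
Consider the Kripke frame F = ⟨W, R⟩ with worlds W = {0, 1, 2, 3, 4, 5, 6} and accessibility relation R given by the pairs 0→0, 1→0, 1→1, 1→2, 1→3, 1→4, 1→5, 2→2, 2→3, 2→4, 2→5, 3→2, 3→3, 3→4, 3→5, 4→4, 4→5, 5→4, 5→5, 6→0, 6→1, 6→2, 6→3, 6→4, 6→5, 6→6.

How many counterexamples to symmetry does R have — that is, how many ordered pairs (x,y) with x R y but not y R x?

Enumerating: (1,0), (1,2), (1,3), (1,4), (1,5), (2,4), (2,5), (3,4), (3,5), (6,0), (6,1), (6,2), (6,3), (6,4), (6,5).

15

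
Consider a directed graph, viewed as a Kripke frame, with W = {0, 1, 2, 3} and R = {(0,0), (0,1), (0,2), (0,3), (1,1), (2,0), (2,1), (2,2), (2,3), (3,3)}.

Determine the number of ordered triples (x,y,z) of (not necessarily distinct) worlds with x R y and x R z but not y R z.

Enumerating: (0,1,0), (0,1,2), (0,1,3), (0,3,0), (0,3,1), (0,3,2), (2,1,0), (2,1,2), (2,1,3), (2,3,0), (2,3,1), (2,3,2).

12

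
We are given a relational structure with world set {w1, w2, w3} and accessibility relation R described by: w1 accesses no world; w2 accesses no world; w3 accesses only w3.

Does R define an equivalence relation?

Reflexive: no — w1 is not related to itself.
Symmetric: yes — every pair in R has its reverse in R.
Transitive: yes — every two-step R-path is closed by a direct edge.
So R is not an equivalence relation.

No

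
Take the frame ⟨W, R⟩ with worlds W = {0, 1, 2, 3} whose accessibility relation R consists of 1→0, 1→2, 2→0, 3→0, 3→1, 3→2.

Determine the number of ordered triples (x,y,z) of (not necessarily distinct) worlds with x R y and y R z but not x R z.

R is transitive; there are no such tuples.

0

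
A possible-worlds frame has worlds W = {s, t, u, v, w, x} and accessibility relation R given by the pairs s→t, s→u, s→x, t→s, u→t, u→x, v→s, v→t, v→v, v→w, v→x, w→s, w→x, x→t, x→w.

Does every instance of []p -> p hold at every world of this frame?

No

By correspondence theory, T is valid on a frame iff R is reflexive.
Reflexive: no — s is not related to itself.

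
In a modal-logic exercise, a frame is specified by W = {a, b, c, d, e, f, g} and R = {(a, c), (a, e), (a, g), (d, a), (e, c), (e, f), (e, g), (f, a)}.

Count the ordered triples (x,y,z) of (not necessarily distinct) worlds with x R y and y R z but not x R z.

Enumerating: (a,e,f), (d,a,c), (d,a,e), (d,a,g), (e,f,a), (f,a,c), (f,a,e), (f,a,g).

8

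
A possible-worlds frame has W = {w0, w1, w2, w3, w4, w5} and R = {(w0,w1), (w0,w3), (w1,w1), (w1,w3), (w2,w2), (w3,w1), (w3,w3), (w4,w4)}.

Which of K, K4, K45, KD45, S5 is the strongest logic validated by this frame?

Transitive (axiom 4): yes — every two-step R-path is closed by a direct edge.
Euclidean (axiom 5): yes — any two successors of a common world are R-related.
Serial (axiom D): no — w5 has no R-successor.
Reflexive (axiom T): no — w0 is not related to itself.
So F validates K, K4, K45; KD45 would additionally require R to be serial. The strongest is K45.

K45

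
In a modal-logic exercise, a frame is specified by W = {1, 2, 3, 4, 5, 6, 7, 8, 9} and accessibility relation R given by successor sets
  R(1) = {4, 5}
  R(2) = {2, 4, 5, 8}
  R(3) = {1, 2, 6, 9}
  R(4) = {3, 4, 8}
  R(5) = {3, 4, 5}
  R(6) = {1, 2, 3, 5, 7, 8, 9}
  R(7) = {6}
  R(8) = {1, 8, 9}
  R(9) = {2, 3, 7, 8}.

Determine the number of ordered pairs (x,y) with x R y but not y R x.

Enumerating: (1,4), (1,5), (2,4), (2,5), (2,8), (3,1), (3,2), (4,3), (4,8), (5,3), (5,4), (6,1), … and 7 more.
Total: 19.

19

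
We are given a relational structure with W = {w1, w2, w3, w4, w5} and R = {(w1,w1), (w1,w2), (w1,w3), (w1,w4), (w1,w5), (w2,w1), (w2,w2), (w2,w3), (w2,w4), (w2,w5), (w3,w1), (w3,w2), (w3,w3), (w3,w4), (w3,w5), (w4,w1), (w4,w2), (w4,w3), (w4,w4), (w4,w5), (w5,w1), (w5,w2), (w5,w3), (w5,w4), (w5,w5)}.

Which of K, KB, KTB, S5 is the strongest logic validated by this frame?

S5

Symmetric (axiom B): yes — every pair in R has its reverse in R.
Reflexive (axiom T): yes — every world is R-related to itself.
Euclidean (axiom 5): yes — any two successors of a common world are R-related.
So F validates K, KB, KTB, S5. The strongest is S5.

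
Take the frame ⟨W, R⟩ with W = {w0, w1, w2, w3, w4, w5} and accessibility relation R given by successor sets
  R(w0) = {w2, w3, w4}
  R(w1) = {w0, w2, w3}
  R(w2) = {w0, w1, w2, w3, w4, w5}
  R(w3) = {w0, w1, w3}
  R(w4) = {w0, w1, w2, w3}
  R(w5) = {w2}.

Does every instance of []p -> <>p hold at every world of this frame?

Yes

The schema D characterises exactly the serial frames.
Serial: yes — every world has a successor (e.g. w0 R w2).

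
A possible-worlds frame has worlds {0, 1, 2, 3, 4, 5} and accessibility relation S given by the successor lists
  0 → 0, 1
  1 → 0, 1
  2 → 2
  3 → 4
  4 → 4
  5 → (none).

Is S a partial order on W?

No

Reflexive: no — 3 is not related to itself.
Transitive: yes — every two-step S-path is closed by a direct edge.
Antisymmetric: no — 0 S 1 and 1 S 0 with 0 ≠ 1.
So S is not a partial order.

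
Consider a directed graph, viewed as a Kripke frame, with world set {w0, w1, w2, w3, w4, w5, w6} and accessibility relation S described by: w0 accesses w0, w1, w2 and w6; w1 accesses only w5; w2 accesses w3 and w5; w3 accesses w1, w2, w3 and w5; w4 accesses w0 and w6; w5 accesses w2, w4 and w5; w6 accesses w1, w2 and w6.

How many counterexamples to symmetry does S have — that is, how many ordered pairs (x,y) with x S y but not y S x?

11

Enumerating: (w0,w1), (w0,w2), (w0,w6), (w1,w5), (w3,w1), (w3,w5), (w4,w0), (w4,w6), (w5,w4), (w6,w1), (w6,w2).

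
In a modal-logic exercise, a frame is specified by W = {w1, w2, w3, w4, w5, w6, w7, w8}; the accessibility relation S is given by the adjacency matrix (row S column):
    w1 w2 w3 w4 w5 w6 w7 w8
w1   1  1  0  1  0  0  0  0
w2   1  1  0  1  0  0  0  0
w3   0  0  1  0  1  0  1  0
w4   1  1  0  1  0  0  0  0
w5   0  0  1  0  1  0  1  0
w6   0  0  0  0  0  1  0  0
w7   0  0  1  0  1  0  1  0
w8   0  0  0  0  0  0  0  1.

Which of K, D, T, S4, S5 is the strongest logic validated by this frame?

Serial (axiom D): yes — every world has a successor (e.g. w1 S w1).
Reflexive (axiom T): yes — every world is S-related to itself.
Transitive (axiom 4): yes — every two-step S-path is closed by a direct edge.
Euclidean (axiom 5): yes — any two successors of a common world are S-related.
So F validates K, D, T, S4, S5. The strongest is S5.

S5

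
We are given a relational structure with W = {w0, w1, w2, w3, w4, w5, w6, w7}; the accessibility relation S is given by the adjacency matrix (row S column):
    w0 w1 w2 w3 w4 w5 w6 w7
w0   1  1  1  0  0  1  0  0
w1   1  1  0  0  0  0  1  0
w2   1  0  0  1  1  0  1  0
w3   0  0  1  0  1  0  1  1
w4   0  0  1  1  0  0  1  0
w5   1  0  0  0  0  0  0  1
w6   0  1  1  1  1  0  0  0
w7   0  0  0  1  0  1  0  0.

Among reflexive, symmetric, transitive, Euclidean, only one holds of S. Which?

symmetric

Reflexive: no — w2 is not related to itself.
Symmetric: yes — every pair in S has its reverse in S.
Transitive: no — w0 S w1 and w1 S w6, but not w0 S w6.
Euclidean: no — w0 S w1 and w0 S w2, but not w1 S w2.
Only symmetric holds.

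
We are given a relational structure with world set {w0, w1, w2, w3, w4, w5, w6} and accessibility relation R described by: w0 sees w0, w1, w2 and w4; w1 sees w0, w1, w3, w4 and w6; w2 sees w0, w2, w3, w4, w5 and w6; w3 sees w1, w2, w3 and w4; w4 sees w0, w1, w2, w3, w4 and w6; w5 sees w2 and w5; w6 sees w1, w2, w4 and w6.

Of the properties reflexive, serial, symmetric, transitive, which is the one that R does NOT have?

transitive

Reflexive: yes — every world is R-related to itself.
Serial: yes — every world has a successor (e.g. w0 R w0).
Symmetric: yes — every pair in R has its reverse in R.
Transitive: no — w0 R w1 and w1 R w3, but not w0 R w3.
Only transitive fails.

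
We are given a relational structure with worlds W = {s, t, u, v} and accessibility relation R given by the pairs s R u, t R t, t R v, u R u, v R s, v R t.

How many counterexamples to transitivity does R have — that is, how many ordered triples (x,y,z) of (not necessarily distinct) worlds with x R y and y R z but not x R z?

Enumerating: (t,v,s), (v,s,u), (v,t,v).

3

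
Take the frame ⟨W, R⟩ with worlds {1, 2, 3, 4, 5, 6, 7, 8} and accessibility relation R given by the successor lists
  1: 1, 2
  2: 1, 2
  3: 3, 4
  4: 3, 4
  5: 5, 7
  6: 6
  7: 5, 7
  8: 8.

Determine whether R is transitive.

Transitive: yes — every two-step R-path is closed by a direct edge.

Yes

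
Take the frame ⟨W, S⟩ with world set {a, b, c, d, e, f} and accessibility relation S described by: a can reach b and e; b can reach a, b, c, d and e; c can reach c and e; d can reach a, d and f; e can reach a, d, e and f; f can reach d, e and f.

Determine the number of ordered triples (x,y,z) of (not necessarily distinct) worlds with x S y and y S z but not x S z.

17

Enumerating: (a,b,a), (a,b,c), (a,b,d), (a,e,a), (a,e,d), (a,e,f), (b,d,f), (b,e,f), (c,e,a), (c,e,d), (c,e,f), (d,a,b), (d,a,e), (d,f,e), (e,a,b), (f,d,a), (f,e,a).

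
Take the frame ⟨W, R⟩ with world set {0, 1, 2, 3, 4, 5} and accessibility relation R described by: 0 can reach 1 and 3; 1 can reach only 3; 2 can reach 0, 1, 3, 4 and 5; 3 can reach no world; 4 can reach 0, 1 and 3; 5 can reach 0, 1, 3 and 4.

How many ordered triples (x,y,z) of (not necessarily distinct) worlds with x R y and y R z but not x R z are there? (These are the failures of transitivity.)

R is transitive; there are no such tuples.

0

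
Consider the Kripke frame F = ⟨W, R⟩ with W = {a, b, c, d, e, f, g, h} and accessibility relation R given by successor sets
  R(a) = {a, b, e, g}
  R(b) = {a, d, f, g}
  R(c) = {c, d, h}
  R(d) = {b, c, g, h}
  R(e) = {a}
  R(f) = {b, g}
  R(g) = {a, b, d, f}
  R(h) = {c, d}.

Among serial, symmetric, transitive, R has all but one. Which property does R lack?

transitive

Serial: yes — every world has a successor (e.g. a R a).
Symmetric: yes — every pair in R has its reverse in R.
Transitive: no — a R b and b R d, but not a R d.
Only transitive fails.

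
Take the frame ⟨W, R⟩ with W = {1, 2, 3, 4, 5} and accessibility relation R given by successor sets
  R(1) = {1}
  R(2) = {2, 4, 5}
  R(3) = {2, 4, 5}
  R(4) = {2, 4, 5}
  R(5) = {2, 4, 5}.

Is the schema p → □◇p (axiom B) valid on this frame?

No

Axiom B corresponds to the accessibility relation being symmetric.
Symmetric: no — 3 R 2 but not 2 R 3.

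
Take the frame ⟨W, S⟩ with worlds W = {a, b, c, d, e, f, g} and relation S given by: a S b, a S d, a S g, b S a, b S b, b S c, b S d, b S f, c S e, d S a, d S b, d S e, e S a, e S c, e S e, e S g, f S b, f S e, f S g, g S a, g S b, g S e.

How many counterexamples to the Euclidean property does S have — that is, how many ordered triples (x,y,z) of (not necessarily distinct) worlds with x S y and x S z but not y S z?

Enumerating: (a,b,g), (a,d,d), (a,d,g), (a,g,d), (a,g,g), (b,a,a), (b,a,c), (b,a,f), (b,c,a), (b,c,b), (b,c,c), (b,c,d), … and 28 more.
Total: 40.

40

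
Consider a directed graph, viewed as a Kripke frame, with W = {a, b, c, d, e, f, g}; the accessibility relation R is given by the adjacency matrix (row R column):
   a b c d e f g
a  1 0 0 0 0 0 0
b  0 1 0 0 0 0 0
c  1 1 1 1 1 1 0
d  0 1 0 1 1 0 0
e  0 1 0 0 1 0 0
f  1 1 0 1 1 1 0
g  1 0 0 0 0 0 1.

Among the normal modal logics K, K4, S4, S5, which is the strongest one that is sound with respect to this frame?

S4

Transitive (axiom 4): yes — every two-step R-path is closed by a direct edge.
Reflexive (axiom T): yes — every world is R-related to itself.
Euclidean (axiom 5): no — c R a and c R b, but not a R b.
So F validates K, K4, S4; S5 would additionally require R to be Euclidean. The strongest is S4.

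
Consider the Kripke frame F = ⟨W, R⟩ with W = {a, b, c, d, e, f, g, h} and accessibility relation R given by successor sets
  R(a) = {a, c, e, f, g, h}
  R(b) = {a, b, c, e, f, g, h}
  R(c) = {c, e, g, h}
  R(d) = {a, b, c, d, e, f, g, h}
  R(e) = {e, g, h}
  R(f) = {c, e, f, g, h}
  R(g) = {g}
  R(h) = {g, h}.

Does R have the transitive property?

Transitive: yes — every two-step R-path is closed by a direct edge.

Yes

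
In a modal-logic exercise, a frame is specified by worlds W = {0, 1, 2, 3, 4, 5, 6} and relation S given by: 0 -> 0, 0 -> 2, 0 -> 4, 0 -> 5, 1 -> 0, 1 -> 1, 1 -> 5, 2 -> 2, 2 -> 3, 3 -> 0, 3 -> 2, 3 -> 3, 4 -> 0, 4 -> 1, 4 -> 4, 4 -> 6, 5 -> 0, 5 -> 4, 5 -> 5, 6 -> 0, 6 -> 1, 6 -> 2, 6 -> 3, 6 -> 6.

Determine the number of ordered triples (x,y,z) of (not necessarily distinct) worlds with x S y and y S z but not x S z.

20

Enumerating: (0,2,3), (0,4,1), (0,4,6), (1,0,2), (1,0,4), (1,5,4), (2,3,0), (3,0,4), (3,0,5), (4,0,2), (4,0,5), (4,1,5), … and 8 more.
Total: 20.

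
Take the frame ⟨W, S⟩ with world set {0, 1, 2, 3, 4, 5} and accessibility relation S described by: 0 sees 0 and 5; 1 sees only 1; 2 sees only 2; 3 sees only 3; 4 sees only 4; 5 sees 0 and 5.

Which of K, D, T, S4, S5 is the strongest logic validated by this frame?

S5

Serial (axiom D): yes — every world has a successor (e.g. 0 S 0).
Reflexive (axiom T): yes — every world is S-related to itself.
Transitive (axiom 4): yes — every two-step S-path is closed by a direct edge.
Euclidean (axiom 5): yes — any two successors of a common world are S-related.
So F validates K, D, T, S4, S5. The strongest is S5.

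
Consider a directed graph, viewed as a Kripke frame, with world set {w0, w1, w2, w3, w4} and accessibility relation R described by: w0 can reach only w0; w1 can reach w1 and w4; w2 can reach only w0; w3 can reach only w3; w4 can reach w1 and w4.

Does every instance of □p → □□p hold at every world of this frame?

Axiom 4 corresponds to the accessibility relation being transitive.
Transitive: yes — every two-step R-path is closed by a direct edge.

Yes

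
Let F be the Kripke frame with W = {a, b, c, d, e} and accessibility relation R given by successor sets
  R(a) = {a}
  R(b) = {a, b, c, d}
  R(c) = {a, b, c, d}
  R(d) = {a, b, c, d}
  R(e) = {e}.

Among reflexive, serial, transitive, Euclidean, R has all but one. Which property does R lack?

Euclidean

Reflexive: yes — every world is R-related to itself.
Serial: yes — every world has a successor (e.g. a R a).
Transitive: yes — every two-step R-path is closed by a direct edge.
Euclidean: no — b R a and b R c, but not a R c.
Only Euclidean fails.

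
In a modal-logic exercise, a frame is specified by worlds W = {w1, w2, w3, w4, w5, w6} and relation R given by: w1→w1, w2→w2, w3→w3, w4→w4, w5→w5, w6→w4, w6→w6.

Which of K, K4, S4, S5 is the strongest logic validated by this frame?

Transitive (axiom 4): yes — every two-step R-path is closed by a direct edge.
Reflexive (axiom T): yes — every world is R-related to itself.
Euclidean (axiom 5): no — w6 R w4 and w6 R w6, but not w4 R w6.
So F validates K, K4, S4; S5 would additionally require R to be Euclidean. The strongest is S4.

S4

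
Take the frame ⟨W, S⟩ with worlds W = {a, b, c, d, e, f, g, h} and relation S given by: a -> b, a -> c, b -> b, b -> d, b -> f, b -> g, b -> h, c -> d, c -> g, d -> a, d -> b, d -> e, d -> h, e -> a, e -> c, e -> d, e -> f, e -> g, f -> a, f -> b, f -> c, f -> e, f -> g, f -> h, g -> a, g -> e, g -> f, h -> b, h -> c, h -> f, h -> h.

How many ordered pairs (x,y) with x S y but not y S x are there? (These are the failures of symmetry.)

13

Enumerating: (a,b), (a,c), (b,g), (c,d), (c,g), (d,a), (d,h), (e,a), (e,c), (f,a), (f,c), (g,a), (h,c).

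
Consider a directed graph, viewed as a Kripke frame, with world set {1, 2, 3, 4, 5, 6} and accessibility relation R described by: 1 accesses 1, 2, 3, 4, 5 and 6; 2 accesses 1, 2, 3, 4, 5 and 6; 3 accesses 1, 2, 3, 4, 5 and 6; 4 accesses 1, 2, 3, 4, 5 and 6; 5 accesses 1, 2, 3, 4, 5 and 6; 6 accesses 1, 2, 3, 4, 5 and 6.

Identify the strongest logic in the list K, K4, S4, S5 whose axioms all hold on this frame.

Transitive (axiom 4): yes — every two-step R-path is closed by a direct edge.
Reflexive (axiom T): yes — every world is R-related to itself.
Euclidean (axiom 5): yes — any two successors of a common world are R-related.
So F validates K, K4, S4, S5. The strongest is S5.

S5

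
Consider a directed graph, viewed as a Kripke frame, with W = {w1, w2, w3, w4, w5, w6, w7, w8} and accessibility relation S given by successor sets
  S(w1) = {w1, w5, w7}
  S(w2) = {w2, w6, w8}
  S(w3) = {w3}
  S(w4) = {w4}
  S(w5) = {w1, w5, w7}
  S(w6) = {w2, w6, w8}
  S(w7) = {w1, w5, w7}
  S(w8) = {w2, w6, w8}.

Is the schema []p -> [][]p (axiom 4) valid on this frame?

Axiom 4 corresponds to the accessibility relation being transitive.
Transitive: yes — every two-step S-path is closed by a direct edge.

Yes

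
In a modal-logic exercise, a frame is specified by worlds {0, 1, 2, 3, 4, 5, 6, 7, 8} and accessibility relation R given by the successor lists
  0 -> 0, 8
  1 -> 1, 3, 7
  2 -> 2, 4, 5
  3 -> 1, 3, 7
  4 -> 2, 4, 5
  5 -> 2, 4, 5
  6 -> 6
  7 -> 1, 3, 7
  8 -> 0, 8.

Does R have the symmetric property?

Yes

Symmetric: yes — every pair in R has its reverse in R.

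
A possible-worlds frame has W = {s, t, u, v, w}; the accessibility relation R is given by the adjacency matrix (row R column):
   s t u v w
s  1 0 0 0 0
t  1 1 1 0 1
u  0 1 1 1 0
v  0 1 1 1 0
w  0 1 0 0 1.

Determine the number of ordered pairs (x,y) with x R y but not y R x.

Enumerating: (t,s), (v,t).

2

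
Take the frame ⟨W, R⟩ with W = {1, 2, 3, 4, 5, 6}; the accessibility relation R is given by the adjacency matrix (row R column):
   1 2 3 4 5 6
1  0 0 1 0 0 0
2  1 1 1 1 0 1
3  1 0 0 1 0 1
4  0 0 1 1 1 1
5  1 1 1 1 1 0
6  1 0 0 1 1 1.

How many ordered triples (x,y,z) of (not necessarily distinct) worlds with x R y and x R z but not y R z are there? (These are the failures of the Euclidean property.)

Enumerating: (1,3,3), (2,1,1), (2,1,2), (2,1,4), (2,1,6), (2,3,2), (2,3,3), (2,4,1), (2,4,2), (2,6,2), (2,6,3), (3,1,1), … and 23 more.
Total: 35.

35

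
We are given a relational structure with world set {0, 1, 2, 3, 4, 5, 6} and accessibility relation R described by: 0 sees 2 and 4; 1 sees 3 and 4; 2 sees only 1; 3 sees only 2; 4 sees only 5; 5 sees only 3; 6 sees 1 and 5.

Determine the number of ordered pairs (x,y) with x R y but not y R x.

Enumerating: (0,2), (0,4), (1,3), (1,4), (2,1), (3,2), (4,5), (5,3), (6,1), (6,5).

10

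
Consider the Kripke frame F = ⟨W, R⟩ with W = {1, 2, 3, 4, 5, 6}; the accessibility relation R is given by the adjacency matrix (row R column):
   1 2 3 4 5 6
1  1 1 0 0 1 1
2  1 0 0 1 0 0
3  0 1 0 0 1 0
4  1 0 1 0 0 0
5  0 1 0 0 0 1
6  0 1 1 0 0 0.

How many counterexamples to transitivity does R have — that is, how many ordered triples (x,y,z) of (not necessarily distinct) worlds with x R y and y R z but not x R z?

Enumerating: (1,2,4), (1,6,3), (2,1,2), (2,1,5), (2,1,6), (2,4,3), (3,2,1), (3,2,4), (3,5,6), (4,1,2), (4,1,5), (4,1,6), … and 8 more.
Total: 20.

20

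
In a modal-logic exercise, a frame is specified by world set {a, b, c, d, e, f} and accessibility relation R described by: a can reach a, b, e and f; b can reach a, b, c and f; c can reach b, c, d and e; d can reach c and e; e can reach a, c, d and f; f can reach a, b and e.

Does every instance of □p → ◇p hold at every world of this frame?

Yes

By correspondence theory, D is valid on a frame iff R is serial.
Serial: yes — every world has a successor (e.g. a R a).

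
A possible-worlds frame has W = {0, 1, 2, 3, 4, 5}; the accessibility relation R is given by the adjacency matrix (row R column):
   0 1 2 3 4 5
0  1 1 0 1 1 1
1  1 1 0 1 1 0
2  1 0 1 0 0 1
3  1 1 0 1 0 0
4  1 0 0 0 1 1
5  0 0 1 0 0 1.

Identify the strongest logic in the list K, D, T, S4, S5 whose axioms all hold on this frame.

T

Serial (axiom D): yes — every world has a successor (e.g. 0 R 0).
Reflexive (axiom T): yes — every world is R-related to itself.
Transitive (axiom 4): no — 0 R 5 and 5 R 2, but not 0 R 2.
Euclidean (axiom 5): no — 0 R 1 and 0 R 5, but not 1 R 5.
So F validates K, D, T; S4 would additionally require R to be transitive. The strongest is T.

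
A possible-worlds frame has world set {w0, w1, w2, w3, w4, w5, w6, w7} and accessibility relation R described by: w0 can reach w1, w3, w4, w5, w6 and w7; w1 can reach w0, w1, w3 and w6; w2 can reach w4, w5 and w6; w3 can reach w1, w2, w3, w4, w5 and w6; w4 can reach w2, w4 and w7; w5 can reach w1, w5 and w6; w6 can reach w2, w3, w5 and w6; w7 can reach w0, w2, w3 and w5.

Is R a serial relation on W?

Yes

Serial: yes — every world has a successor (e.g. w0 R w1).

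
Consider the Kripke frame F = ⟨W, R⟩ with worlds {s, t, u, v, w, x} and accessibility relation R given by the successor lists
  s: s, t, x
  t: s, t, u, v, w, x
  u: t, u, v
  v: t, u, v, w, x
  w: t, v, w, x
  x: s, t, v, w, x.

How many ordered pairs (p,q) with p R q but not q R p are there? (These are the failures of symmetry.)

0

R is symmetric; there are no such tuples.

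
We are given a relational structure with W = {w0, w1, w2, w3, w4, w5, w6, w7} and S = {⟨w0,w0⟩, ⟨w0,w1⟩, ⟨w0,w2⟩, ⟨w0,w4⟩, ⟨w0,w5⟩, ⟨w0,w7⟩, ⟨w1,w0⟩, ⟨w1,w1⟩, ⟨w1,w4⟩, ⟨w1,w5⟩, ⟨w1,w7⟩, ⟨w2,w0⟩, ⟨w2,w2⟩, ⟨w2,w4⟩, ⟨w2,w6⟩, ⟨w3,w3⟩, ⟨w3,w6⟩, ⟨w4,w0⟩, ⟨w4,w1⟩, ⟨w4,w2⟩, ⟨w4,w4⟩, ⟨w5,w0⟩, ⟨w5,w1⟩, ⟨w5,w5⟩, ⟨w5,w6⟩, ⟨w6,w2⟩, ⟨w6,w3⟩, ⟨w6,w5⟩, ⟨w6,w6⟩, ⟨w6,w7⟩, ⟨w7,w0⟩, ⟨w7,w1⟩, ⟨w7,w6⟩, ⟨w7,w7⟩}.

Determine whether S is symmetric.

Symmetric: yes — every pair in S has its reverse in S.

Yes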